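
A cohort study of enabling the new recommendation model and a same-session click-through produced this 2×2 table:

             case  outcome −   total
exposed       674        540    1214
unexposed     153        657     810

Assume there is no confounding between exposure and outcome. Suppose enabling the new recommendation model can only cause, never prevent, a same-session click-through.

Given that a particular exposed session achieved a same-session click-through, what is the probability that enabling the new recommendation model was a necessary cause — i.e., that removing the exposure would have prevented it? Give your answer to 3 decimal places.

PN ≈ 0.660

p₁ = P(outcome | exposed) = 674/1214 = 0.55519
p₀ = P(outcome | unexposed) = 153/810 = 0.18889
Under exogeneity and monotonicity, PN = (p₁ − p₀)/p₁.
PN = (0.55519 − 0.18889) / 0.55519 ≈ 0.6598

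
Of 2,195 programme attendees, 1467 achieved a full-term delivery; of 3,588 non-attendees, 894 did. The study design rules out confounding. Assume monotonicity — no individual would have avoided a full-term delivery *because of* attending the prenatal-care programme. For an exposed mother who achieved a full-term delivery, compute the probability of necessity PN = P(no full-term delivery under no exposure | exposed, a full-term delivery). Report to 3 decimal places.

PN ≈ 0.627

p₁ = P(outcome | exposed) = 1467/2195 = 0.66834
p₀ = P(outcome | unexposed) = 894/3588 = 0.24916
Under exogeneity and monotonicity, PN = (p₁ − p₀) / p₁.
PN = (0.66834 − 0.24916) / 0.66834 = 0.41917 / 0.66834 ≈ 0.6272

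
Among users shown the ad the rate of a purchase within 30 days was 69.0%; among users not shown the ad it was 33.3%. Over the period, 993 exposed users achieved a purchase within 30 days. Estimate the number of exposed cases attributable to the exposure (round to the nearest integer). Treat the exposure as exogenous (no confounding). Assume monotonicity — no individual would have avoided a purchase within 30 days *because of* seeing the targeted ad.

p₁ = 0.69, p₀ = 0.333.
PN = (p₁ − p₀)/p₁ = (0.69 − 0.333) / 0.69 ≈ 0.51739.
Attributable cases ≈ PN × (exposed cases) = 0.51739 × 993 ≈ 513.77.

about 514 cases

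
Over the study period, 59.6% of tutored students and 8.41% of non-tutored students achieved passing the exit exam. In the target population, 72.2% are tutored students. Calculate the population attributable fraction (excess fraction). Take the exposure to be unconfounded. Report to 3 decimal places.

PAF ≈ 0.815

p₁ = 0.596, p₀ = 0.0841.
Overall risk P(Y=1) = π·p₁ + (1−π)·p₀ = 0.722×0.596 + 0.278×0.0841 = 0.45369.
Under exogeneity, PAF = [P(Y=1) − p₀] / P(Y=1).
PAF = (0.45369 − 0.0841) / 0.45369 ≈ 0.8146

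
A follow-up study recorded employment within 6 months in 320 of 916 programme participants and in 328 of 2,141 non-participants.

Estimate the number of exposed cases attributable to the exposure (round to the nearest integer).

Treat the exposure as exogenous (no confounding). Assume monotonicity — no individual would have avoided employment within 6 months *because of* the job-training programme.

p₁ = P(outcome | exposed) = 320/916 = 0.34934
p₀ = P(outcome | unexposed) = 328/2141 = 0.1532
PN = (p₁ − p₀)/p₁ = (0.34934 − 0.1532) / 0.34934 ≈ 0.56147.
Attributable cases ≈ PN × (exposed cases) = 0.56147 × 320 ≈ 179.67.

about 180 cases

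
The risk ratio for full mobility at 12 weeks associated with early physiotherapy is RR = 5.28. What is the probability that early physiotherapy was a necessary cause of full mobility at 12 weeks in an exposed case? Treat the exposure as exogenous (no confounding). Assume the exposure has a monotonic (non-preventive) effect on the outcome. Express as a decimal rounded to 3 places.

Under exogeneity and monotonicity, PN = (RR − 1) / RR = 1 − 1/RR.
PN = (5.28 − 1) / 5.28 = 4.28 / 5.28 ≈ 0.8106

PN ≈ 0.811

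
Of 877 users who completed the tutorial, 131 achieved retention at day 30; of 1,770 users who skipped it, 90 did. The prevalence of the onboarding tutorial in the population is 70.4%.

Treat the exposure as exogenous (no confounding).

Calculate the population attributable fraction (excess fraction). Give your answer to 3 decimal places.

p₁ = P(outcome | exposed) = 131/877 = 0.14937
p₀ = P(outcome | unexposed) = 90/1770 = 0.050847
Overall risk P(Y=1) = π·p₁ + (1−π)·p₀ = 0.704×0.14937 + 0.296×0.050847 = 0.12021.
Under exogeneity, PAF = [P(Y=1) − p₀] / P(Y=1).
PAF = (0.12021 − 0.050847) / 0.12021 ≈ 0.5770

PAF ≈ 0.577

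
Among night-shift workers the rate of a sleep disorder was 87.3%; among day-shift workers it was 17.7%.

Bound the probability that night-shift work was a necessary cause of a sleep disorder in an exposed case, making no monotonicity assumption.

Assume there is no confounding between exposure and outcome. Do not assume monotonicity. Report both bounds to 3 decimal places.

0.797 ≤ PN ≤ 0.943

p₁ = 0.873, p₀ = 0.177.
Under exogeneity alone the bounds on PN are max{0,(p₁−p₀)/p₁} ≤ PN ≤ min{1,(1−p₀)/p₁}.
  lower = (p₁ − p₀)/p₁ = 0.696 / 0.873 ≈ 0.7973
  upper = min{1, (1 − p₀)/p₁} = 0.823 / 0.873 ≈ 0.9427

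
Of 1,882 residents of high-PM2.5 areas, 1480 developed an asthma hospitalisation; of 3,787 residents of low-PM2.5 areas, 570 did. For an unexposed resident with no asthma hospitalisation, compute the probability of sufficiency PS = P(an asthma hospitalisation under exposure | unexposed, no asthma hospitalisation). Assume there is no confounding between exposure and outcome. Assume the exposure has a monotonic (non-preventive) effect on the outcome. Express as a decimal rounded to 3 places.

PS ≈ 0.749

p₁ = P(outcome | exposed) = 1480/1882 = 0.7864
p₀ = P(outcome | unexposed) = 570/3787 = 0.15051
Under exogeneity and monotonicity, PS = (p₁ − p₀) / (1 − p₀).
PS = (0.7864 − 0.15051) / (1 − 0.15051) = 0.63588 / 0.84949 ≈ 0.7486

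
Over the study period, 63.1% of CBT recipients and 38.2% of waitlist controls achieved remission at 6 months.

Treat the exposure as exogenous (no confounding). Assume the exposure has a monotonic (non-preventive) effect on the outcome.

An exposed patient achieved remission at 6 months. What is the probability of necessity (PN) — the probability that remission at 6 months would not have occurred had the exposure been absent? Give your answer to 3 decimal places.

PN ≈ 0.395

p₁ = 0.631, p₀ = 0.382.
Under exogeneity and monotonicity, PN = (p₁ − p₀) / p₁.
PN = (0.631 − 0.382) / 0.631 = 0.249 / 0.631 ≈ 0.3946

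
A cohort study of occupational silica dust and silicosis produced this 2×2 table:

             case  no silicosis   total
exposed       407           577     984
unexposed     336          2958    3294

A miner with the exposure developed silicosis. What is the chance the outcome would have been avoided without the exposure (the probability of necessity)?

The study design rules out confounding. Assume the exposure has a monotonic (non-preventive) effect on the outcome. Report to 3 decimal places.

p₁ = P(outcome | exposed) = 407/984 = 0.41362
p₀ = P(outcome | unexposed) = 336/3294 = 0.102
Under exogeneity and monotonicity, PN = (p₁ − p₀) / p₁.
PN = (0.41362 − 0.102) / 0.41362 = 0.31161 / 0.41362 ≈ 0.7534

PN ≈ 0.753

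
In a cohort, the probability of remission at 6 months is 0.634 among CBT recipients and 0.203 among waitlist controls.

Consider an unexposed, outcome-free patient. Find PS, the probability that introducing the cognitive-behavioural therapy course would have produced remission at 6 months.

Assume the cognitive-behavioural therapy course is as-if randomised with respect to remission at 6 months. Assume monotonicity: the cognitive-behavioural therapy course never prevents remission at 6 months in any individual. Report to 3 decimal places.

PS ≈ 0.541

Let p₁ = 0.634, p₀ = 0.203.
Under exogeneity and monotonicity, PS = (p₁ − p₀) / (1 − p₀).
PS = (0.634 − 0.203) / (1 − 0.203) = 0.431 / 0.797 ≈ 0.5408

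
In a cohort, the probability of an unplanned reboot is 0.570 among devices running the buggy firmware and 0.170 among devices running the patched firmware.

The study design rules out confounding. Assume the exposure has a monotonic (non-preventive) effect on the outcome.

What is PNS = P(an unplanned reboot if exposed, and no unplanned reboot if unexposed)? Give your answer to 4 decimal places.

Let p₁ = 0.57, p₀ = 0.17.
Under exogeneity and monotonicity, PNS = p₁ − p₀.
PNS = 0.57 − 0.17 = 0.4

PNS ≈ 0.4000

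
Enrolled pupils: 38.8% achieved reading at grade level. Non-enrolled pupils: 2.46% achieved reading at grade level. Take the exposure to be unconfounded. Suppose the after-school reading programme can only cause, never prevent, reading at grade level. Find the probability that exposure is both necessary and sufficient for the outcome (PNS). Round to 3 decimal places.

PNS ≈ 0.363

p₁ = 0.388, p₀ = 0.0246.
Under exogeneity and monotonicity, PNS = p₁ − p₀.
PNS = 0.388 − 0.0246 = 0.3634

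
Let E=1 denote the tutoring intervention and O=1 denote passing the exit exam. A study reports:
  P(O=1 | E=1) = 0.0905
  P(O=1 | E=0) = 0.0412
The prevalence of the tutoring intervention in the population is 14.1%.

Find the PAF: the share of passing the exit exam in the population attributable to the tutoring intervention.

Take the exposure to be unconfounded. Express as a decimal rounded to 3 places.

PAF ≈ 0.144

Let p₁ = 0.0905, p₀ = 0.0412.
Overall risk P(Y=1) = π·p₁ + (1−π)·p₀ = 0.141×0.0905 + 0.859×0.0412 = 0.048151.
Under exogeneity, PAF = [P(Y=1) − p₀] / P(Y=1).
PAF = (0.048151 − 0.0412) / 0.048151 ≈ 0.1444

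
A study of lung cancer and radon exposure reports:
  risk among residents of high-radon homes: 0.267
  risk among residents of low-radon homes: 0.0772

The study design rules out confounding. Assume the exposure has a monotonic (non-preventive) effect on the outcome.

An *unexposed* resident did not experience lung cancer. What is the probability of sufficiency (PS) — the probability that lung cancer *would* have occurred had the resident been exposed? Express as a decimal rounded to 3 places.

Let p₁ = 0.267, p₀ = 0.0772.
Under exogeneity and monotonicity, PS = (p₁ − p₀) / (1 − p₀).
PS = (0.267 − 0.0772) / (1 − 0.0772) = 0.1898 / 0.9228 ≈ 0.2057

PS ≈ 0.206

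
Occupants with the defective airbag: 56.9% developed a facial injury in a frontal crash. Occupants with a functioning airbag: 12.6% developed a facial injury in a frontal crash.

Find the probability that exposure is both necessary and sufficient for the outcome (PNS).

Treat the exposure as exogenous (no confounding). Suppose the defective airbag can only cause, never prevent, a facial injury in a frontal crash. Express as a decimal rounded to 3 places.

PNS ≈ 0.443

p₁ = 0.569, p₀ = 0.126.
Under exogeneity and monotonicity, PNS = p₁ − p₀.
PNS = 0.569 − 0.126 = 0.443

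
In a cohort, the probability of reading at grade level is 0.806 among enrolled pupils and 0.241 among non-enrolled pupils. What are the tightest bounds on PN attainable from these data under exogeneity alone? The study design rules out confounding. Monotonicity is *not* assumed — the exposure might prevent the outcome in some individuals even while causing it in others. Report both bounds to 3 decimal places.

Let p₁ = 0.806, p₀ = 0.241.
Under exogeneity alone the bounds on PN are max{0,(p₁−p₀)/p₁} ≤ PN ≤ min{1,(1−p₀)/p₁}.
  lower = (p₁ − p₀)/p₁ = 0.565 / 0.806 ≈ 0.7010
  upper = min{1, (1 − p₀)/p₁} = 0.759 / 0.806 ≈ 0.9417

0.701 ≤ PN ≤ 0.942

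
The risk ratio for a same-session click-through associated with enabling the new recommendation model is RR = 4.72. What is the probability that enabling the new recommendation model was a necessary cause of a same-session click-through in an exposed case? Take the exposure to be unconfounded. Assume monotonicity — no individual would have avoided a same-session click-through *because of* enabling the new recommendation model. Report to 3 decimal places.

PN ≈ 0.788

Under exogeneity and monotonicity, PN = (RR − 1) / RR = 1 − 1/RR.
PN = (4.72 − 1) / 4.72 = 3.72 / 4.72 ≈ 0.7881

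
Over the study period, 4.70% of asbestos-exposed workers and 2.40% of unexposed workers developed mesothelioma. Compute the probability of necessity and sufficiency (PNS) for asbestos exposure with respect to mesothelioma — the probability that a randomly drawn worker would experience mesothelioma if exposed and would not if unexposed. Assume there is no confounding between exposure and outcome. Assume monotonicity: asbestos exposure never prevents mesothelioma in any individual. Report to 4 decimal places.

p₁ = 0.047, p₀ = 0.024.
Under exogeneity and monotonicity, PNS = p₁ − p₀.
PNS = 0.047 − 0.024 = 0.023

PNS ≈ 0.0230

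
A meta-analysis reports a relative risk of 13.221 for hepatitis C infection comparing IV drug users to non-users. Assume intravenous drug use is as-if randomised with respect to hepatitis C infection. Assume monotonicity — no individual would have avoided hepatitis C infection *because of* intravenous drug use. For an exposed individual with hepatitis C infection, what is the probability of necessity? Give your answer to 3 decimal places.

Under exogeneity and monotonicity, PN = (RR − 1) / RR = 1 − 1/RR.
PN = (13.221 − 1) / 13.221 = 12.22 / 13.221 ≈ 0.9244

PN ≈ 0.924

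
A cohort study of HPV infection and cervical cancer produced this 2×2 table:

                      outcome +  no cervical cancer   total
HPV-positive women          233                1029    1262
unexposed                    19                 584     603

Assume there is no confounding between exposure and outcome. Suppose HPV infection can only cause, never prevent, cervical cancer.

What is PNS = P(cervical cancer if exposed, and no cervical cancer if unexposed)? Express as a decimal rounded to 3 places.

PNS ≈ 0.153

p₁ = P(outcome | exposed) = 233/1262 = 0.18463
p₀ = P(outcome | unexposed) = 19/603 = 0.031509
Under exogeneity and monotonicity, PNS = p₁ − p₀.
PNS = 0.18463 − 0.031509 = 0.15312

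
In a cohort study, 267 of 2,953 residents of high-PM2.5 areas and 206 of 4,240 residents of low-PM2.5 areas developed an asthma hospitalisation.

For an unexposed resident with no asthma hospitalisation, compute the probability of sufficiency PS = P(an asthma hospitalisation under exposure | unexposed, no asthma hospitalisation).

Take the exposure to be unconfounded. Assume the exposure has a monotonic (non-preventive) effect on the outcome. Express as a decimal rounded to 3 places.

PS ≈ 0.044

p₁ = P(outcome | exposed) = 267/2953 = 0.090417
p₀ = P(outcome | unexposed) = 206/4240 = 0.048585
Under exogeneity and monotonicity, PS = (p₁ − p₀) / (1 − p₀).
PS = (0.090417 − 0.048585) / (1 − 0.048585) = 0.041832 / 0.95142 ≈ 0.0440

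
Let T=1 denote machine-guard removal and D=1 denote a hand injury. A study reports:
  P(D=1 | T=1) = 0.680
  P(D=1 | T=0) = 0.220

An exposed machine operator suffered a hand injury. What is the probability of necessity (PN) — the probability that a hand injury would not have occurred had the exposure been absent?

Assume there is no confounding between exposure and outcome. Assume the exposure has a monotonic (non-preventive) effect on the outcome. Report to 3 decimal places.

Let p₁ = 0.68, p₀ = 0.22.
Under exogeneity and monotonicity, PN = (p₁ − p₀) / p₁.
PN = (0.68 − 0.22) / 0.68 = 0.46 / 0.68 ≈ 0.6765

PN ≈ 0.676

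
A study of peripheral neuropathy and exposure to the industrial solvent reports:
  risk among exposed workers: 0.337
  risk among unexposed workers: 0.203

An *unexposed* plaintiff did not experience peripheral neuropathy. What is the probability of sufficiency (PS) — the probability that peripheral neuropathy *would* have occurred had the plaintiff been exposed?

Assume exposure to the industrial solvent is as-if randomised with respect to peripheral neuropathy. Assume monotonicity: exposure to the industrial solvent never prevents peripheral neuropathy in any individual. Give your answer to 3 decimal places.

Let p₁ = 0.337, p₀ = 0.203.
Under exogeneity and monotonicity, PS = (p₁ − p₀) / (1 − p₀).
PS = (0.337 − 0.203) / (1 − 0.203) = 0.134 / 0.797 ≈ 0.1681

PS ≈ 0.168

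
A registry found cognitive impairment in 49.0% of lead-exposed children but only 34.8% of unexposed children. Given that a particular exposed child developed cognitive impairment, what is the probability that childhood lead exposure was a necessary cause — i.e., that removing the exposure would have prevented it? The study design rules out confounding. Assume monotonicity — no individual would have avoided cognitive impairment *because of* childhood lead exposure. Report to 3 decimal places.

p₁ = 0.49, p₀ = 0.348.
Under exogeneity and monotonicity, PN = (p₁ − p₀) / p₁.
PN = (0.49 − 0.348) / 0.49 = 0.142 / 0.49 ≈ 0.2898

PN ≈ 0.290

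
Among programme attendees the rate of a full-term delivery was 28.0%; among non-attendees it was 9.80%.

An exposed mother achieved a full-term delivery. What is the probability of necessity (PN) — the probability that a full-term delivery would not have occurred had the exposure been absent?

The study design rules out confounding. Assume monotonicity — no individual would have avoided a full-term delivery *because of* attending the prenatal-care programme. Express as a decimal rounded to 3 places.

p₁ = 0.28, p₀ = 0.098.
Under exogeneity and monotonicity, PN = (p₁ − p₀) / p₁.
PN = (0.28 − 0.098) / 0.28 = 0.182 / 0.28 ≈ 0.6500

PN ≈ 0.650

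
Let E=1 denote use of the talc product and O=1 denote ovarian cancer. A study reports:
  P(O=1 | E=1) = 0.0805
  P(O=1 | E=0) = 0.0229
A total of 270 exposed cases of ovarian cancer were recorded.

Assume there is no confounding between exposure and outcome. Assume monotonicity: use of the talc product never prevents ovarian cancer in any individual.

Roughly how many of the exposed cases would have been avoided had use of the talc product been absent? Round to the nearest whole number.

about 193 cases

Let p₁ = 0.0805, p₀ = 0.0229.
PN = (p₁ − p₀)/p₁ = (0.0805 − 0.0229) / 0.0805 ≈ 0.71553.
Attributable cases ≈ PN × (exposed cases) = 0.71553 × 270 ≈ 193.19.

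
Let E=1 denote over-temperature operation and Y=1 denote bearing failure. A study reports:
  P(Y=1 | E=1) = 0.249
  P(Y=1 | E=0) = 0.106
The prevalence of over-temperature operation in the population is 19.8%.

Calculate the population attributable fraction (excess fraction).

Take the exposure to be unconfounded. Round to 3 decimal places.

Let p₁ = 0.249, p₀ = 0.106.
Overall risk P(Y=1) = π·p₁ + (1−π)·p₀ = 0.198×0.249 + 0.802×0.106 = 0.13431.
Under exogeneity, PAF = [P(Y=1) − p₀] / P(Y=1).
PAF = (0.13431 − 0.106) / 0.13431 ≈ 0.2108

PAF ≈ 0.211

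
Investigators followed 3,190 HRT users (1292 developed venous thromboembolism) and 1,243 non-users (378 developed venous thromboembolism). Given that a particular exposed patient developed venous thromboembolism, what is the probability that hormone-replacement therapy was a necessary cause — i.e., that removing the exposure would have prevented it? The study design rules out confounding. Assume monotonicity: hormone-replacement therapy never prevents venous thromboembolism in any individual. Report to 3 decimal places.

p₁ = P(outcome | exposed) = 1292/3190 = 0.40502
p₀ = P(outcome | unexposed) = 378/1243 = 0.3041
Under exogeneity and monotonicity, PN = (p₁ − p₀) / p₁.
PN = (0.40502 − 0.3041) / 0.40502 = 0.10091 / 0.40502 ≈ 0.2492

PN ≈ 0.249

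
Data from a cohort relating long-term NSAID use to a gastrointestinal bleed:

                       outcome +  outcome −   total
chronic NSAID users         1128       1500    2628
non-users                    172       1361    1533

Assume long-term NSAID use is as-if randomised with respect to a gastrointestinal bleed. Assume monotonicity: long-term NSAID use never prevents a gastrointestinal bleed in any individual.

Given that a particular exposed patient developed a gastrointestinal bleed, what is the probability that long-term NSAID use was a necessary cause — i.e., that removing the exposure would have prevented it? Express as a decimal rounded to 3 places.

PN ≈ 0.739

p₁ = P(outcome | exposed) = 1128/2628 = 0.42922
p₀ = P(outcome | unexposed) = 172/1533 = 0.1122
Under exogeneity and monotonicity, PN = (p₁ − p₀)/p₁.
PN = (0.42922 − 0.1122) / 0.42922 ≈ 0.7386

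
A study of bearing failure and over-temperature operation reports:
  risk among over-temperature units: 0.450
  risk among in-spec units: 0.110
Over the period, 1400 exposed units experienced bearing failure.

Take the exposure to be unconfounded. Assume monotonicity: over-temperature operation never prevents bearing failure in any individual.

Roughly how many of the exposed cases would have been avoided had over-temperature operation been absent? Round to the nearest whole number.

about 1058 cases

Let p₁ = 0.45, p₀ = 0.11.
PN = (p₁ − p₀)/p₁ = (0.45 − 0.11) / 0.45 ≈ 0.75556.
Attributable cases ≈ PN × (exposed cases) = 0.75556 × 1400 ≈ 1057.78.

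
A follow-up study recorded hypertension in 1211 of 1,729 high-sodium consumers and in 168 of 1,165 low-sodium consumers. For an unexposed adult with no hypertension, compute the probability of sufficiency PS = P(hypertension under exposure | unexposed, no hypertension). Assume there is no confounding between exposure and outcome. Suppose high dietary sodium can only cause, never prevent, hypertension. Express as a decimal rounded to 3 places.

PS ≈ 0.650

p₁ = P(outcome | exposed) = 1211/1729 = 0.7004
p₀ = P(outcome | unexposed) = 168/1165 = 0.14421
Under exogeneity and monotonicity, PS = (p₁ − p₀) / (1 − p₀).
PS = (0.7004 − 0.14421) / (1 − 0.14421) = 0.5562 / 0.85579 ≈ 0.6499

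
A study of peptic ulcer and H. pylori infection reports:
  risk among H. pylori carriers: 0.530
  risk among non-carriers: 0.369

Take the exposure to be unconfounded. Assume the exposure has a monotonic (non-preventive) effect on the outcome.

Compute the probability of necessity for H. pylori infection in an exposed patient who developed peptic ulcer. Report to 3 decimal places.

PN ≈ 0.304

Let p₁ = 0.53, p₀ = 0.369.
Under exogeneity and monotonicity, PN = (p₁ − p₀) / p₁.
PN = (0.53 − 0.369) / 0.53 = 0.161 / 0.53 ≈ 0.3038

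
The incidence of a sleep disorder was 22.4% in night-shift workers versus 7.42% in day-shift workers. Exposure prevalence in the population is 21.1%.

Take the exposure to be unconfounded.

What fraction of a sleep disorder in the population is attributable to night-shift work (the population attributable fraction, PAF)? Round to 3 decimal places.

p₁ = 0.224, p₀ = 0.0742.
Overall risk P(Y=1) = π·p₁ + (1−π)·p₀ = 0.211×0.224 + 0.789×0.0742 = 0.10581.
Under exogeneity, PAF = [P(Y=1) − p₀] / P(Y=1).
PAF = (0.10581 − 0.0742) / 0.10581 ≈ 0.2987

PAF ≈ 0.299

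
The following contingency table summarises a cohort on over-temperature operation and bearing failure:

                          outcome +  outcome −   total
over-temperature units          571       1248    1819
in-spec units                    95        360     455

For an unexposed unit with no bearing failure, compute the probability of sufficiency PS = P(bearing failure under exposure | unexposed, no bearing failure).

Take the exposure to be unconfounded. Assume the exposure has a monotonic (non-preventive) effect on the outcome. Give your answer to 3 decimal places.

PS ≈ 0.133

p₁ = P(outcome | exposed) = 571/1819 = 0.31391
p₀ = P(outcome | unexposed) = 95/455 = 0.20879
Under exogeneity and monotonicity, PS = (p₁ − p₀) / (1 − p₀).
PS = (0.31391 − 0.20879) / (1 − 0.20879) = 0.10512 / 0.79121 ≈ 0.1329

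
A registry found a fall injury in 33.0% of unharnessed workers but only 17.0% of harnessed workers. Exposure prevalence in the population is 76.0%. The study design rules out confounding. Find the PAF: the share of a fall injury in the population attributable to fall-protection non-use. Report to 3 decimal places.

PAF ≈ 0.417

p₁ = 0.33, p₀ = 0.17.
Overall risk P(Y=1) = π·p₁ + (1−π)·p₀ = 0.76×0.33 + 0.24×0.17 = 0.2916.
Under exogeneity, PAF = [P(Y=1) − p₀] / P(Y=1).
PAF = (0.2916 − 0.17) / 0.2916 ≈ 0.4170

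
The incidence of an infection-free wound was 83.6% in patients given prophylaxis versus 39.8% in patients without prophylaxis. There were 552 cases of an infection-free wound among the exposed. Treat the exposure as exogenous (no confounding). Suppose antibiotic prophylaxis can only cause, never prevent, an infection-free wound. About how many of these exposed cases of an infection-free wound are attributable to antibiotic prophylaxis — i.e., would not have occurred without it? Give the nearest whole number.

about 289 cases

p₁ = 0.836, p₀ = 0.398.
PN = (p₁ − p₀)/p₁ = (0.836 − 0.398) / 0.836 ≈ 0.52392.
Attributable cases ≈ PN × (exposed cases) = 0.52392 × 552 ≈ 289.21.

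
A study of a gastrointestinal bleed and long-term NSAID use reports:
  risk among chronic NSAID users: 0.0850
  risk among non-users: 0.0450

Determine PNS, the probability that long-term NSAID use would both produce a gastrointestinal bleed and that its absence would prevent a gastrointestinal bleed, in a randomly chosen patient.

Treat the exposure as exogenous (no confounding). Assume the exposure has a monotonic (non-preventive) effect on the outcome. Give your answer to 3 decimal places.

Let p₁ = 0.085, p₀ = 0.045.
Under exogeneity and monotonicity, PNS = p₁ − p₀.
PNS = 0.085 − 0.045 = 0.04

PNS ≈ 0.040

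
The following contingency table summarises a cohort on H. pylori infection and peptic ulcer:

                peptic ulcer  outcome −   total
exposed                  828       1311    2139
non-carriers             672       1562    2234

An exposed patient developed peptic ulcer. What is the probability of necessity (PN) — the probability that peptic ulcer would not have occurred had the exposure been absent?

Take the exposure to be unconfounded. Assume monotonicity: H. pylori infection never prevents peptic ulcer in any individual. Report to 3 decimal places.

PN ≈ 0.223

p₁ = P(outcome | exposed) = 828/2139 = 0.3871
p₀ = P(outcome | unexposed) = 672/2234 = 0.30081
Under exogeneity and monotonicity, PN = (p₁ − p₀)/p₁.
PN = (0.3871 − 0.30081) / 0.3871 ≈ 0.2229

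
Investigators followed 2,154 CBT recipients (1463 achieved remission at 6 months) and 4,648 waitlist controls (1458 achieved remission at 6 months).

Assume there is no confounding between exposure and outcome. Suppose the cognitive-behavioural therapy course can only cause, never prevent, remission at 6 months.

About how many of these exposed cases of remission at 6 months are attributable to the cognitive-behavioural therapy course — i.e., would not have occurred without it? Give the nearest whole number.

about 787 cases

p₁ = P(outcome | exposed) = 1463/2154 = 0.6792
p₀ = P(outcome | unexposed) = 1458/4648 = 0.31368
PN = (p₁ − p₀)/p₁ = (0.6792 − 0.31368) / 0.6792 ≈ 0.53816.
Attributable cases ≈ PN × (exposed cases) = 0.53816 × 1463 ≈ 787.33.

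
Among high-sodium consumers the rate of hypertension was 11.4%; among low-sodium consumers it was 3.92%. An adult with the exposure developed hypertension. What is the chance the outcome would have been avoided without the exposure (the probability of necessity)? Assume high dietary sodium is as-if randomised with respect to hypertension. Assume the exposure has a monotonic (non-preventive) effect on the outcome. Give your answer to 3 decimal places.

p₁ = 0.114, p₀ = 0.0392.
Under exogeneity and monotonicity, PN = (p₁ − p₀) / p₁.
PN = (0.114 − 0.0392) / 0.114 = 0.0748 / 0.114 ≈ 0.6561

PN ≈ 0.656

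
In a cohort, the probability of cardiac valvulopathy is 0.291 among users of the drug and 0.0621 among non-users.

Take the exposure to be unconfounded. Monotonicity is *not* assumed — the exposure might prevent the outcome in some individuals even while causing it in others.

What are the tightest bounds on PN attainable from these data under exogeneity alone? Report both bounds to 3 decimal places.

Let p₁ = 0.291, p₀ = 0.0621.
Under exogeneity alone the bounds on PN are max{0,(p₁−p₀)/p₁} ≤ PN ≤ min{1,(1−p₀)/p₁}.
  lower = (p₁ − p₀)/p₁ = 0.2289 / 0.291 ≈ 0.7866
  upper = min{1, (1 − p₀)/p₁} = 0.9379 / 0.291 ≈ 3.2230 → capped at 1

0.787 ≤ PN ≤ 1.000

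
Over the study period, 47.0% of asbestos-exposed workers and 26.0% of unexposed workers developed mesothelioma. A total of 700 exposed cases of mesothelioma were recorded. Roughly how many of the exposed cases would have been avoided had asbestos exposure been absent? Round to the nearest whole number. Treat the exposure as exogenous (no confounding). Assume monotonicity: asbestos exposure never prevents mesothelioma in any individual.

p₁ = 0.47, p₀ = 0.26.
PN = (p₁ − p₀)/p₁ = (0.47 − 0.26) / 0.47 ≈ 0.44681.
Attributable cases ≈ PN × (exposed cases) = 0.44681 × 700 ≈ 312.77.

about 313 cases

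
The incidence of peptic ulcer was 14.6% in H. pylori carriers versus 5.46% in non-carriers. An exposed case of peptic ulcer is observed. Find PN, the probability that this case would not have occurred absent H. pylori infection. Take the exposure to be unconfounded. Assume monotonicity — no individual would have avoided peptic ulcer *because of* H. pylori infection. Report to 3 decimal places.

PN ≈ 0.626

p₁ = 0.146, p₀ = 0.0546.
Under exogeneity and monotonicity, PN = (p₁ − p₀) / p₁.
PN = (0.146 − 0.0546) / 0.146 = 0.0914 / 0.146 ≈ 0.6260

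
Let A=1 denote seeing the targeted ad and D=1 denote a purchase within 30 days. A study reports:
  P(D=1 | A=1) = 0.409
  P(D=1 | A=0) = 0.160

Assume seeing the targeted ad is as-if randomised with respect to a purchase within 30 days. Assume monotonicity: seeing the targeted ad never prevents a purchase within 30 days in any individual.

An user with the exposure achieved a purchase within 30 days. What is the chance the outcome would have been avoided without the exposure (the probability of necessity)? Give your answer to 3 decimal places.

Let p₁ = 0.409, p₀ = 0.16.
Under exogeneity and monotonicity, PN = (p₁ − p₀) / p₁.
PN = (0.409 − 0.16) / 0.409 = 0.249 / 0.409 ≈ 0.6088

PN ≈ 0.609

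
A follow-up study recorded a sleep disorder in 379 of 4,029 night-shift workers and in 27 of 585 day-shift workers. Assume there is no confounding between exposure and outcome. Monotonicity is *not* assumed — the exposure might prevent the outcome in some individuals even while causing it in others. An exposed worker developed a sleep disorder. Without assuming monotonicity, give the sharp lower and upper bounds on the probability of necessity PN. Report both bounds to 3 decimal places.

0.509 ≤ PN ≤ 1.000

p₁ = P(outcome | exposed) = 379/4029 = 0.094068
p₀ = P(outcome | unexposed) = 27/585 = 0.046154
Under exogeneity alone the bounds on PN are max{0,(p₁−p₀)/p₁} ≤ PN ≤ min{1,(1−p₀)/p₁}.
  lower = (p₁ − p₀)/p₁ = 0.047914 / 0.094068 ≈ 0.5094
  upper = min{1, (1 − p₀)/p₁} = 0.95385 / 0.094068 ≈ 10.1400 → capped at 1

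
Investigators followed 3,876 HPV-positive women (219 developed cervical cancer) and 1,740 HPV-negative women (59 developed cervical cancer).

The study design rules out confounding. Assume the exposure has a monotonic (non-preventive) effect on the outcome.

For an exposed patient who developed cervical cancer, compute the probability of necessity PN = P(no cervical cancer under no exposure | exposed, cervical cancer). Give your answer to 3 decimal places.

p₁ = P(outcome | exposed) = 219/3876 = 0.056502
p₀ = P(outcome | unexposed) = 59/1740 = 0.033908
Under exogeneity and monotonicity, PN = (p₁ − p₀) / p₁.
PN = (0.056502 − 0.033908) / 0.056502 = 0.022594 / 0.056502 ≈ 0.3999

PN ≈ 0.400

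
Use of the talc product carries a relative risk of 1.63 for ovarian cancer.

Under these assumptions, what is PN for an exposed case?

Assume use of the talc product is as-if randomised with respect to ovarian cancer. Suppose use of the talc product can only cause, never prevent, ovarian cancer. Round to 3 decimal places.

Under exogeneity and monotonicity, PN = (RR − 1) / RR = 1 − 1/RR.
PN = (1.63 − 1) / 1.63 = 0.63 / 1.63 ≈ 0.3865

PN ≈ 0.387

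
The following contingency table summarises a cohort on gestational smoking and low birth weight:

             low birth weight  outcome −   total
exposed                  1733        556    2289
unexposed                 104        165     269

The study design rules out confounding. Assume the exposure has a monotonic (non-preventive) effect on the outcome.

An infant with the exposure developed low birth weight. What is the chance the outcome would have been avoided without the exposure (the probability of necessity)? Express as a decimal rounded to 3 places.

PN ≈ 0.489

p₁ = P(outcome | exposed) = 1733/2289 = 0.7571
p₀ = P(outcome | unexposed) = 104/269 = 0.38662
Under exogeneity and monotonicity, PN = (p₁ − p₀)/p₁.
PN = (0.7571 − 0.38662) / 0.7571 ≈ 0.4893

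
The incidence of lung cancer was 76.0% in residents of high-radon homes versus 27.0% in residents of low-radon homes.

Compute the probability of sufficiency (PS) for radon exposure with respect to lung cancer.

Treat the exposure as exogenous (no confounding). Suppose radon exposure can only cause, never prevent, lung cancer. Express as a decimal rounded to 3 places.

p₁ = 0.76, p₀ = 0.27.
Under exogeneity and monotonicity, PS = (p₁ − p₀) / (1 − p₀).
PS = (0.76 − 0.27) / (1 − 0.27) = 0.49 / 0.73 ≈ 0.6712

PS ≈ 0.671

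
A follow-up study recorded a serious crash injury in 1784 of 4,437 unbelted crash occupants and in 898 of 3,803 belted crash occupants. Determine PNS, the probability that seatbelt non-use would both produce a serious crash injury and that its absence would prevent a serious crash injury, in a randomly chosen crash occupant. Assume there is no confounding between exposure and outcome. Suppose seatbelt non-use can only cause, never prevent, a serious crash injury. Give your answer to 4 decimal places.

p₁ = P(outcome | exposed) = 1784/4437 = 0.40207
p₀ = P(outcome | unexposed) = 898/3803 = 0.23613
Under exogeneity and monotonicity, PNS = p₁ − p₀.
PNS = 0.40207 − 0.23613 = 0.16594

PNS ≈ 0.1659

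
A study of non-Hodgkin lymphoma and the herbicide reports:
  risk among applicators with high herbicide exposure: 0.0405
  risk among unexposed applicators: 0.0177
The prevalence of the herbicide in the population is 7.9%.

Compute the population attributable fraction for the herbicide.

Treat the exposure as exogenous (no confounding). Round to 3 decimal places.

PAF ≈ 0.092

Let p₁ = 0.0405, p₀ = 0.0177.
Overall risk P(Y=1) = π·p₁ + (1−π)·p₀ = 0.079×0.0405 + 0.921×0.0177 = 0.019501.
Under exogeneity, PAF = [P(Y=1) − p₀] / P(Y=1).
PAF = (0.019501 − 0.0177) / 0.019501 ≈ 0.0924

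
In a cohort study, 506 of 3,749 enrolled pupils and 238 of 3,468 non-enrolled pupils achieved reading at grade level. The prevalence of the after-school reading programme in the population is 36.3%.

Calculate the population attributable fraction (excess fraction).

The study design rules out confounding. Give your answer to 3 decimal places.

p₁ = P(outcome | exposed) = 506/3749 = 0.13497
p₀ = P(outcome | unexposed) = 238/3468 = 0.068627
Overall risk P(Y=1) = π·p₁ + (1−π)·p₀ = 0.363×0.13497 + 0.637×0.068627 = 0.09271.
Under exogeneity, PAF = [P(Y=1) − p₀] / P(Y=1).
PAF = (0.09271 − 0.068627) / 0.09271 ≈ 0.2598

PAF ≈ 0.260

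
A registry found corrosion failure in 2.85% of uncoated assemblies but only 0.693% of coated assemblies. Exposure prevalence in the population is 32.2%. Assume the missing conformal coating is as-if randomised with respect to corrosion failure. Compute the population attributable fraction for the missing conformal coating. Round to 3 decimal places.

p₁ = 0.0285, p₀ = 0.00693.
Overall risk P(Y=1) = π·p₁ + (1−π)·p₀ = 0.322×0.0285 + 0.678×0.00693 = 0.013876.
Under exogeneity, PAF = [P(Y=1) − p₀] / P(Y=1).
PAF = (0.013876 − 0.00693) / 0.013876 ≈ 0.5006

PAF ≈ 0.501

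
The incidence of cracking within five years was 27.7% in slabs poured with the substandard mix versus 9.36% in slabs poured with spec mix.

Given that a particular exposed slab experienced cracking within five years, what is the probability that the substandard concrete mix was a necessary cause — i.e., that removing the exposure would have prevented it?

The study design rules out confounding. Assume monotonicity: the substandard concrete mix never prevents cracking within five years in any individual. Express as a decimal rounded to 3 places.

p₁ = 0.277, p₀ = 0.0936.
Under exogeneity and monotonicity, PN = (p₁ − p₀) / p₁.
PN = (0.277 − 0.0936) / 0.277 = 0.1834 / 0.277 ≈ 0.6621

PN ≈ 0.662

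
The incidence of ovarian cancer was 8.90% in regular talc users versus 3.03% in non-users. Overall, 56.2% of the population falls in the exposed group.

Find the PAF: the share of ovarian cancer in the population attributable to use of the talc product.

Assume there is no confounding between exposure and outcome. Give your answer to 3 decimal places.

p₁ = 0.089, p₀ = 0.0303.
Overall risk P(Y=1) = π·p₁ + (1−π)·p₀ = 0.562×0.089 + 0.438×0.0303 = 0.063289.
Under exogeneity, PAF = [P(Y=1) − p₀] / P(Y=1).
PAF = (0.063289 − 0.0303) / 0.063289 ≈ 0.5212

PAF ≈ 0.521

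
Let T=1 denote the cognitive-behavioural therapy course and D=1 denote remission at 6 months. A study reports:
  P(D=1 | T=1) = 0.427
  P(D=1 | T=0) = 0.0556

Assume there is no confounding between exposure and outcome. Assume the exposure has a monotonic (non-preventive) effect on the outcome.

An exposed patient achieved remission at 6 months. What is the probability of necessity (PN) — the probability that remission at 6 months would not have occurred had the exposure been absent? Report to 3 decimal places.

Let p₁ = 0.427, p₀ = 0.0556.
Under exogeneity and monotonicity, PN = (p₁ − p₀) / p₁.
PN = (0.427 − 0.0556) / 0.427 = 0.3714 / 0.427 ≈ 0.8698

PN ≈ 0.870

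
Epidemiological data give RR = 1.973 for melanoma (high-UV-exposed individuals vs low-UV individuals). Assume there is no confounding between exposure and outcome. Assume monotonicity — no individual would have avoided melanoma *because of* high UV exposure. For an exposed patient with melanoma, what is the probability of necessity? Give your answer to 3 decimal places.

Under exogeneity and monotonicity, PN = (RR − 1) / RR = 1 − 1/RR.
PN = (1.973 − 1) / 1.973 = 0.973 / 1.973 ≈ 0.4932

PN ≈ 0.493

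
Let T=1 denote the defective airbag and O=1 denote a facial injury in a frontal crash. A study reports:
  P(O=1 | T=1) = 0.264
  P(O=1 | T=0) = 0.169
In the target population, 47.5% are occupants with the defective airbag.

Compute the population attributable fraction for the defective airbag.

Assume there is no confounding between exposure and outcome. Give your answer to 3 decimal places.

Let p₁ = 0.264, p₀ = 0.169.
Overall risk P(Y=1) = π·p₁ + (1−π)·p₀ = 0.475×0.264 + 0.525×0.169 = 0.21413.
Under exogeneity, PAF = [P(Y=1) − p₀] / P(Y=1).
PAF = (0.21413 − 0.169) / 0.21413 ≈ 0.2107

PAF ≈ 0.211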